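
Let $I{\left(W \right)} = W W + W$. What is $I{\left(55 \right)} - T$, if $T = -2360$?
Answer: $5440$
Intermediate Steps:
$I{\left(W \right)} = W + W^{2}$ ($I{\left(W \right)} = W^{2} + W = W + W^{2}$)
$I{\left(55 \right)} - T = 55 \left(1 + 55\right) - -2360 = 55 \cdot 56 + 2360 = 3080 + 2360 = 5440$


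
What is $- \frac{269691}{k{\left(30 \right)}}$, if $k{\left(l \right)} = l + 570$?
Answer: $- \frac{89897}{200} \approx -449.48$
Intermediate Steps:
$k{\left(l \right)} = 570 + l$
$- \frac{269691}{k{\left(30 \right)}} = - \frac{269691}{570 + 30} = - \frac{269691}{600} = \left(-269691\right) \frac{1}{600} = - \frac{89897}{200}$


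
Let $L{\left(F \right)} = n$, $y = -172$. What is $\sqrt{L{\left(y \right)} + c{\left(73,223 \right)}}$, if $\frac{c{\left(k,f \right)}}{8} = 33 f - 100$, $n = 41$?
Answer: $3 \sqrt{6457} \approx 241.07$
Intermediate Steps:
$c{\left(k,f \right)} = -800 + 264 f$ ($c{\left(k,f \right)} = 8 \left(33 f - 100\right) = 8 \left(-100 + 33 f\right) = -800 + 264 f$)
$L{\left(F \right)} = 41$
$\sqrt{L{\left(y \right)} + c{\left(73,223 \right)}} = \sqrt{41 + \left(-800 + 264 \cdot 223\right)} = \sqrt{41 + \left(-800 + 58872\right)} = \sqrt{41 + 58072} = \sqrt{58113} = 3 \sqrt{6457}$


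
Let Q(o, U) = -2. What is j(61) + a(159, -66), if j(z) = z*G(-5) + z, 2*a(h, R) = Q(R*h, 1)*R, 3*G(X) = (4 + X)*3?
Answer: 66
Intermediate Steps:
G(X) = 4 + X (G(X) = ((4 + X)*3)/3 = (12 + 3*X)/3 = 4 + X)
a(h, R) = -R (a(h, R) = (-2*R)/2 = -R)
j(z) = 0 (j(z) = z*(4 - 5) + z = z*(-1) + z = -z + z = 0)
j(61) + a(159, -66) = 0 - 1*(-66) = 0 + 66 = 66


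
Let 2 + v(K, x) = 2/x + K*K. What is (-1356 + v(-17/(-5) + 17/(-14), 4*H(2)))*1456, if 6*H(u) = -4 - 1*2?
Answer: -344928532/175 ≈ -1.9710e+6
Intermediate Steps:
H(u) = -1 (H(u) = (-4 - 1*2)/6 = (-4 - 2)/6 = (⅙)*(-6) = -1)
v(K, x) = -2 + K² + 2/x (v(K, x) = -2 + (2/x + K*K) = -2 + (2/x + K²) = -2 + (K² + 2/x) = -2 + K² + 2/x)
(-1356 + v(-17/(-5) + 17/(-14), 4*H(2)))*1456 = (-1356 + (-2 + (-17/(-5) + 17/(-14))² + 2/((4*(-1)))))*1456 = (-1356 + (-2 + (-17*(-⅕) + 17*(-1/14))² + 2/(-4)))*1456 = (-1356 + (-2 + (17/5 - 17/14)² + 2*(-¼)))*1456 = (-1356 + (-2 + (153/70)² - ½))*1456 = (-1356 + (-2 + 23409/4900 - ½))*1456 = (-1356 + 11159/4900)*1456 = -6633241/4900*1456 = -344928532/175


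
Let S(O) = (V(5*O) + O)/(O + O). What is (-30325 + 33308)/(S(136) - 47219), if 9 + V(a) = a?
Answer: -811376/12842761 ≈ -0.063178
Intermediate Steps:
V(a) = -9 + a
S(O) = (-9 + 6*O)/(2*O) (S(O) = ((-9 + 5*O) + O)/(O + O) = (-9 + 6*O)/((2*O)) = (-9 + 6*O)*(1/(2*O)) = (-9 + 6*O)/(2*O))
(-30325 + 33308)/(S(136) - 47219) = (-30325 + 33308)/((3 - 9/2/136) - 47219) = 2983/((3 - 9/2*1/136) - 47219) = 2983/((3 - 9/272) - 47219) = 2983/(807/272 - 47219) = 2983/(-12842761/272) = 2983*(-272/12842761) = -811376/12842761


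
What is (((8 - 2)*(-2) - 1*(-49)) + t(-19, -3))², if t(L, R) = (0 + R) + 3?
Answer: 1369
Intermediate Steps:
t(L, R) = 3 + R (t(L, R) = R + 3 = 3 + R)
(((8 - 2)*(-2) - 1*(-49)) + t(-19, -3))² = (((8 - 2)*(-2) - 1*(-49)) + (3 - 3))² = ((6*(-2) + 49) + 0)² = ((-12 + 49) + 0)² = (37 + 0)² = 37² = 1369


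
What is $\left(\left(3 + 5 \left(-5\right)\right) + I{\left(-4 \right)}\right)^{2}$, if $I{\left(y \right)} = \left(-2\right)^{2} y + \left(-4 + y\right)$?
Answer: $2116$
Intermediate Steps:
$I{\left(y \right)} = -4 + 5 y$ ($I{\left(y \right)} = 4 y + \left(-4 + y\right) = -4 + 5 y$)
$\left(\left(3 + 5 \left(-5\right)\right) + I{\left(-4 \right)}\right)^{2} = \left(\left(3 + 5 \left(-5\right)\right) + \left(-4 + 5 \left(-4\right)\right)\right)^{2} = \left(\left(3 - 25\right) - 24\right)^{2} = \left(-22 - 24\right)^{2} = \left(-46\right)^{2} = 2116$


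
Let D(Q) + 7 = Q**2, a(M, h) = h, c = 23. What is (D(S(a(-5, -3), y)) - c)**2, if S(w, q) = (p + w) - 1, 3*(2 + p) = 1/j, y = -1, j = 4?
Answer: 519841/20736 ≈ 25.069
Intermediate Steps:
p = -23/12 (p = -2 + (1/3)/4 = -2 + (1/3)*(1/4) = -2 + 1/12 = -23/12 ≈ -1.9167)
S(w, q) = -35/12 + w (S(w, q) = (-23/12 + w) - 1 = -35/12 + w)
D(Q) = -7 + Q**2
(D(S(a(-5, -3), y)) - c)**2 = ((-7 + (-35/12 - 3)**2) - 1*23)**2 = ((-7 + (-71/12)**2) - 23)**2 = ((-7 + 5041/144) - 23)**2 = (4033/144 - 23)**2 = (721/144)**2 = 519841/20736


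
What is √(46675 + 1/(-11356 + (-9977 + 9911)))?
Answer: 3*√676590862142/11422 ≈ 216.04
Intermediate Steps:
√(46675 + 1/(-11356 + (-9977 + 9911))) = √(46675 + 1/(-11356 - 66)) = √(46675 + 1/(-11422)) = √(46675 - 1/11422) = √(533121849/11422) = 3*√676590862142/11422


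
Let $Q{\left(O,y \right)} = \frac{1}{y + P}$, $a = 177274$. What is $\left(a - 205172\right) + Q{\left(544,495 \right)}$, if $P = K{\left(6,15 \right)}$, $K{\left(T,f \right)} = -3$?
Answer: $- \frac{13725815}{492} \approx -27898.0$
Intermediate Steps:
$P = -3$
$Q{\left(O,y \right)} = \frac{1}{-3 + y}$ ($Q{\left(O,y \right)} = \frac{1}{y - 3} = \frac{1}{-3 + y}$)
$\left(a - 205172\right) + Q{\left(544,495 \right)} = \left(177274 - 205172\right) + \frac{1}{-3 + 495} = -27898 + \frac{1}{492} = - \frac{13725815}{492}$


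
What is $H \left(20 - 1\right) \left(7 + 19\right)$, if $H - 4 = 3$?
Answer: $3458$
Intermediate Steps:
$H = 7$ ($H = 4 + 3 = 7$)
$H \left(20 - 1\right) \left(7 + 19\right) = 7 \left(20 - 1\right) \left(7 + 19\right) = 7 \cdot 19 \cdot 26 = 7 \cdot 494 = 3458$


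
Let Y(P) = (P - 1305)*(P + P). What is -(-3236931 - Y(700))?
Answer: 2389931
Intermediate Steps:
Y(P) = 2*P*(-1305 + P) (Y(P) = (-1305 + P)*(2*P) = 2*P*(-1305 + P))
-(-3236931 - Y(700)) = -(-3236931 - 2*700*(-1305 + 700)) = -(-3236931 - 2*700*(-605)) = -(-3236931 - 1*(-847000)) = -(-3236931 + 847000) = -1*(-2389931) = 2389931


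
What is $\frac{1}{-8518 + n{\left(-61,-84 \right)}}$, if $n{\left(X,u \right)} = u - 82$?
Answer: $- \frac{1}{8684} \approx -0.00011515$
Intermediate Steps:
$n{\left(X,u \right)} = -82 + u$
$\frac{1}{-8518 + n{\left(-61,-84 \right)}} = \frac{1}{-8518 - 166} = \frac{1}{-8684} = - \frac{1}{8684}$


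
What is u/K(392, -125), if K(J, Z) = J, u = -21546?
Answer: -1539/28 ≈ -54.964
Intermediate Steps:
u/K(392, -125) = -21546/392 = -21546*1/392 = -1539/28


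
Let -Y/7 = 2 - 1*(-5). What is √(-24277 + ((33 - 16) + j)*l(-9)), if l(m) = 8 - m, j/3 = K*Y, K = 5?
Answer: I*√36483 ≈ 191.01*I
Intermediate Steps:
Y = -49 (Y = -7*(2 - 1*(-5)) = -7*(2 + 5) = -7*7 = -49)
j = -735 (j = 3*(5*(-49)) = 3*(-245) = -735)
√(-24277 + ((33 - 16) + j)*l(-9)) = √(-24277 + ((33 - 16) - 735)*(8 - 1*(-9))) = √(-24277 + (17 - 735)*(8 + 9)) = √(-24277 - 718*17) = √(-24277 - 12206) = √(-36483) = I*√36483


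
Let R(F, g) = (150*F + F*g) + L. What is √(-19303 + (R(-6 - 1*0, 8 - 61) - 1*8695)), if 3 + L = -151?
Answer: I*√28734 ≈ 169.51*I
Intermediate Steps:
L = -154 (L = -3 - 151 = -154)
R(F, g) = -154 + 150*F + F*g (R(F, g) = (150*F + F*g) - 154 = -154 + 150*F + F*g)
√(-19303 + (R(-6 - 1*0, 8 - 61) - 1*8695)) = √(-19303 + ((-154 + 150*(-6 - 1*0) + (-6 - 1*0)*(8 - 61)) - 1*8695)) = √(-19303 + ((-154 + 150*(-6 + 0) + (-6 + 0)*(-53)) - 8695)) = √(-19303 + ((-154 + 150*(-6) - 6*(-53)) - 8695)) = √(-19303 + ((-154 - 900 + 318) - 8695)) = √(-19303 + (-736 - 8695)) = √(-19303 - 9431) = √(-28734) = I*√28734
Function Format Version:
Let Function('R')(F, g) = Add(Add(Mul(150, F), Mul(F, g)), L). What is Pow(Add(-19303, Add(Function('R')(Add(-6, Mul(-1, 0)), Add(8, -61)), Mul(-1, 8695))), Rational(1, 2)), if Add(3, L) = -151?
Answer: Mul(I, Pow(28734, Rational(1, 2))) ≈ Mul(169.51, I)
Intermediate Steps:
L = -154 (L = Add(-3, -151) = -154)
Function('R')(F, g) = Add(-154, Mul(150, F), Mul(F, g)) (Function('R')(F, g) = Add(Add(Mul(150, F), Mul(F, g)), -154) = Add(-154, Mul(150, F), Mul(F, g)))
Pow(Add(-19303, Add(Function('R')(Add(-6, Mul(-1, 0)), Add(8, -61)), Mul(-1, 8695))), Rational(1, 2)) = Pow(Add(-19303, Add(Add(-154, Mul(150, Add(-6, Mul(-1, 0))), Mul(Add(-6, Mul(-1, 0)), Add(8, -61))), Mul(-1, 8695))), Rational(1, 2)) = Pow(Add(-19303, Add(Add(-154, Mul(150, Add(-6, 0)), Mul(Add(-6, 0), -53)), -8695)), Rational(1, 2)) = Pow(Add(-19303, Add(Add(-154, Mul(150, -6), Mul(-6, -53)), -8695)), Rational(1, 2)) = Pow(Add(-19303, Add(Add(-154, -900, 318), -8695)), Rational(1, 2)) = Pow(Add(-19303, Add(-736, -8695)), Rational(1, 2)) = Pow(Add(-19303, -9431), Rational(1, 2)) = Pow(-28734, Rational(1, 2)) = Mul(I, Pow(28734, Rational(1, 2)))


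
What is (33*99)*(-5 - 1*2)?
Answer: -22869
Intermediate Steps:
(33*99)*(-5 - 1*2) = 3267*(-5 - 2) = 3267*(-7) = -22869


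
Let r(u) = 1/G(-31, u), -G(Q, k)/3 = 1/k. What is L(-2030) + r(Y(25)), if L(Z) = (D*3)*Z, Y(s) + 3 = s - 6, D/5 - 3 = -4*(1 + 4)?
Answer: 1552934/3 ≈ 5.1764e+5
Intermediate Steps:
G(Q, k) = -3/k
D = -85 (D = 15 + 5*(-4*(1 + 4)) = 15 + 5*(-4*5) = 15 + 5*(-20) = 15 - 100 = -85)
Y(s) = -9 + s (Y(s) = -3 + (s - 6) = -3 + (-6 + s) = -9 + s)
r(u) = -u/3 (r(u) = 1/(-3/u) = -u/3)
L(Z) = -255*Z (L(Z) = (-85*3)*Z = -255*Z)
L(-2030) + r(Y(25)) = -255*(-2030) - (-9 + 25)/3 = 517650 - 1/3*16 = 517650 - 16/3 = 1552934/3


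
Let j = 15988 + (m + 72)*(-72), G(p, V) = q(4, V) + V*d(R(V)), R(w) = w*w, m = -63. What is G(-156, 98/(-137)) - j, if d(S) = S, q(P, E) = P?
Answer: -39435210800/2571353 ≈ -15336.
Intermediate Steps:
R(w) = w**2
G(p, V) = 4 + V**3 (G(p, V) = 4 + V*V**2 = 4 + V**3)
j = 15340 (j = 15988 + (-63 + 72)*(-72) = 15988 + 9*(-72) = 15988 - 648 = 15340)
G(-156, 98/(-137)) - j = (4 + (98/(-137))**3) - 1*15340 = (4 + (98*(-1/137))**3) - 15340 = (4 + (-98/137)**3) - 15340 = (4 - 941192/2571353) - 15340 = 9344220/2571353 - 15340 = -39435210800/2571353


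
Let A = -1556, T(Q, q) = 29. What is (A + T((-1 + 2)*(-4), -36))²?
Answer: 2331729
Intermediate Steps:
(A + T((-1 + 2)*(-4), -36))² = (-1556 + 29)² = (-1527)² = 2331729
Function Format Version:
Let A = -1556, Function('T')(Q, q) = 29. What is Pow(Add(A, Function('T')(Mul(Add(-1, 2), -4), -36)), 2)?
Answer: 2331729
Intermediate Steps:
Pow(Add(A, Function('T')(Mul(Add(-1, 2), -4), -36)), 2) = Pow(Add(-1556, 29), 2) = Pow(-1527, 2) = 2331729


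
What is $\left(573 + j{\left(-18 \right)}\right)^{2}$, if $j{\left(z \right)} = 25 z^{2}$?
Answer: $75220929$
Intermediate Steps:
$\left(573 + j{\left(-18 \right)}\right)^{2} = \left(573 + 25 \left(-18\right)^{2}\right)^{2} = \left(573 + 25 \cdot 324\right)^{2} = \left(573 + 8100\right)^{2} = 8673^{2} = 75220929$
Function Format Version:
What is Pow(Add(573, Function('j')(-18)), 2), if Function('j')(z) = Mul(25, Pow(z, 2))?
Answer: 75220929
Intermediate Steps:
Pow(Add(573, Function('j')(-18)), 2) = Pow(Add(573, Mul(25, Pow(-18, 2))), 2) = Pow(Add(573, Mul(25, 324)), 2) = Pow(Add(573, 8100), 2) = Pow(8673, 2) = 75220929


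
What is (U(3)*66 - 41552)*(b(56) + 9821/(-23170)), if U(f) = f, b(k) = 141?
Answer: -9621152839/1655 ≈ -5.8134e+6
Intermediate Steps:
(U(3)*66 - 41552)*(b(56) + 9821/(-23170)) = (3*66 - 41552)*(141 + 9821/(-23170)) = (198 - 41552)*(141 + 9821*(-1/23170)) = -41354*(141 - 1403/3310) = -41354*465307/3310 = -9621152839/1655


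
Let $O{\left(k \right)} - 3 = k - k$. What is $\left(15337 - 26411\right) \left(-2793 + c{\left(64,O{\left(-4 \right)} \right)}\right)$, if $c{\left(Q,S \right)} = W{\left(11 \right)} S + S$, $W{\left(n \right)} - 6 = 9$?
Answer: $30398130$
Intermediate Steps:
$O{\left(k \right)} = 3$ ($O{\left(k \right)} = 3 + \left(k - k\right) = 3 + 0 = 3$)
$W{\left(n \right)} = 15$ ($W{\left(n \right)} = 6 + 9 = 15$)
$c{\left(Q,S \right)} = 16 S$ ($c{\left(Q,S \right)} = 15 S + S = 16 S$)
$\left(15337 - 26411\right) \left(-2793 + c{\left(64,O{\left(-4 \right)} \right)}\right) = \left(15337 - 26411\right) \left(-2793 + 16 \cdot 3\right) = - 11074 \left(-2793 + 48\right) = \left(-11074\right) \left(-2745\right) = 30398130$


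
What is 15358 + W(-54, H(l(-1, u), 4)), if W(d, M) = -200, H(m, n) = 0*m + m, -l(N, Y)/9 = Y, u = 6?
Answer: 15158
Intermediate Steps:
l(N, Y) = -9*Y
H(m, n) = m (H(m, n) = 0 + m = m)
15358 + W(-54, H(l(-1, u), 4)) = 15358 - 200 = 15158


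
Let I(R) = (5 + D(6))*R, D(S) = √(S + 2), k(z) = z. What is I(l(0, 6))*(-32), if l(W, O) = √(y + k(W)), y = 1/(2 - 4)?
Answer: I*(-64 - 80*√2) ≈ -177.14*I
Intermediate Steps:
y = -½ (y = 1/(-2) = -½ ≈ -0.50000)
D(S) = √(2 + S)
l(W, O) = √(-½ + W)
I(R) = R*(5 + 2*√2) (I(R) = (5 + √(2 + 6))*R = (5 + √8)*R = (5 + 2*√2)*R = R*(5 + 2*√2))
I(l(0, 6))*(-32) = ((√(-2 + 4*0)/2)*(5 + 2*√2))*(-32) = ((√(-2 + 0)/2)*(5 + 2*√2))*(-32) = ((√(-2)/2)*(5 + 2*√2))*(-32) = (((I*√2)/2)*(5 + 2*√2))*(-32) = ((I*√2/2)*(5 + 2*√2))*(-32) = (I*√2*(5 + 2*√2)/2)*(-32) = -16*I*√2*(5 + 2*√2)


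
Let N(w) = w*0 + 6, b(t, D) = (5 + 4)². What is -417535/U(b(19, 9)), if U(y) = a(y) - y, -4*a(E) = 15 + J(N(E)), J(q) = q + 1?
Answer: 835070/173 ≈ 4827.0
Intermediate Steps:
b(t, D) = 81 (b(t, D) = 9² = 81)
N(w) = 6 (N(w) = 0 + 6 = 6)
J(q) = 1 + q
a(E) = -11/2 (a(E) = -(15 + (1 + 6))/4 = -(15 + 7)/4 = -¼*22 = -11/2)
U(y) = -11/2 - y
-417535/U(b(19, 9)) = -417535/(-11/2 - 1*81) = -417535/(-11/2 - 81) = -417535/(-173/2) = -417535*(-2/173) = 835070/173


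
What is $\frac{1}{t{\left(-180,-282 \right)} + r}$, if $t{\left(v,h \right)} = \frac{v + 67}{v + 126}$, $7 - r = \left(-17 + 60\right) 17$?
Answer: $- \frac{54}{38983} \approx -0.0013852$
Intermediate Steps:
$r = -724$ ($r = 7 - \left(-17 + 60\right) 17 = 7 - 43 \cdot 17 = 7 - 731 = -724$)
$t{\left(v,h \right)} = \frac{67 + v}{126 + v}$
$\frac{1}{t{\left(-180,-282 \right)} + r} = \frac{1}{\frac{67 - 180}{126 - 180} - 724} = \frac{1}{\frac{1}{-54} \left(-113\right) - 724} = \frac{1}{\left(- \frac{1}{54}\right) \left(-113\right) - 724} = \frac{1}{\frac{113}{54} - 724} = \frac{1}{- \frac{38983}{54}} = - \frac{54}{38983}$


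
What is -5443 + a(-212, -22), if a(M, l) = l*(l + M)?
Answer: -295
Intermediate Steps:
a(M, l) = l*(M + l)
-5443 + a(-212, -22) = -5443 - 22*(-212 - 22) = -5443 - 22*(-234) = -5443 + 5148 = -295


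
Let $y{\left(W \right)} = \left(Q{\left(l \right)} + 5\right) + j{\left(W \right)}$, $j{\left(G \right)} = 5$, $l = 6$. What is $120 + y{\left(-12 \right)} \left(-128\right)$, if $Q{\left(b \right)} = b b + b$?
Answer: $-6536$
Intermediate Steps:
$Q{\left(b \right)} = b + b^{2}$ ($Q{\left(b \right)} = b^{2} + b = b + b^{2}$)
$y{\left(W \right)} = 52$ ($y{\left(W \right)} = \left(6 \left(1 + 6\right) + 5\right) + 5 = \left(6 \cdot 7 + 5\right) + 5 = \left(42 + 5\right) + 5 = 47 + 5 = 52$)
$120 + y{\left(-12 \right)} \left(-128\right) = 120 + 52 \left(-128\right) = 120 - 6656 = -6536$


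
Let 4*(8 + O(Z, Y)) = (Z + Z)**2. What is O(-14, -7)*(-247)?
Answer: -46436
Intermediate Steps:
O(Z, Y) = -8 + Z**2 (O(Z, Y) = -8 + (Z + Z)**2/4 = -8 + (2*Z)**2/4 = -8 + (4*Z**2)/4 = -8 + Z**2)
O(-14, -7)*(-247) = (-8 + (-14)**2)*(-247) = (-8 + 196)*(-247) = 188*(-247) = -46436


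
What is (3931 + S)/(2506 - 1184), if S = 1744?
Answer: 5675/1322 ≈ 4.2927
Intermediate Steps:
(3931 + S)/(2506 - 1184) = (3931 + 1744)/(2506 - 1184) = 5675/1322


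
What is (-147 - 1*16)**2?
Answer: 26569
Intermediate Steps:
(-147 - 1*16)**2 = (-147 - 16)**2 = (-163)**2 = 26569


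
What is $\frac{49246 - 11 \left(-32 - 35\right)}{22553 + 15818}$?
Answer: $\frac{49983}{38371} \approx 1.3026$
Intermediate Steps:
$\frac{49246 - 11 \left(-32 - 35\right)}{22553 + 15818} = \frac{49246 - -737}{38371} = \left(49246 + 737\right) \frac{1}{38371} = 49983 \cdot \frac{1}{38371} = \frac{49983}{38371}$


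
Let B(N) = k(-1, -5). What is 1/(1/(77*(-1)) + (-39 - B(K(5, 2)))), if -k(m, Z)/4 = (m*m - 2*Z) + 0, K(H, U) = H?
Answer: 77/384 ≈ 0.20052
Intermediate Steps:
k(m, Z) = -4*m² + 8*Z (k(m, Z) = -4*((m*m - 2*Z) + 0) = -4*((m² - 2*Z) + 0) = -4*(m² - 2*Z) = -4*m² + 8*Z)
B(N) = -44 (B(N) = -4*(-1)² + 8*(-5) = -4*1 - 40 = -4 - 40 = -44)
1/(1/(77*(-1)) + (-39 - B(K(5, 2)))) = 1/(1/(77*(-1)) + (-39 - 1*(-44))) = 1/(1/(-77) + (-39 + 44)) = 1/(-1/77 + 5) = 1/(384/77) = 77/384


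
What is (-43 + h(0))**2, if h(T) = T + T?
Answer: 1849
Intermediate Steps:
h(T) = 2*T
(-43 + h(0))**2 = (-43 + 2*0)**2 = (-43 + 0)**2 = (-43)**2 = 1849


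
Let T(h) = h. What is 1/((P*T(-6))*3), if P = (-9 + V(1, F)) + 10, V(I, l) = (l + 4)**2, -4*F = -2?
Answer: -2/765 ≈ -0.0026144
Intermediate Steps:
F = 1/2 (F = -1/4*(-2) = 1/2 ≈ 0.50000)
V(I, l) = (4 + l)**2
P = 85/4 (P = (-9 + (4 + 1/2)**2) + 10 = (-9 + (9/2)**2) + 10 = (-9 + 81/4) + 10 = 45/4 + 10 = 85/4 ≈ 21.250)
1/((P*T(-6))*3) = 1/(((85/4)*(-6))*3) = 1/(-255/2*3) = 1/(-765/2) = -2/765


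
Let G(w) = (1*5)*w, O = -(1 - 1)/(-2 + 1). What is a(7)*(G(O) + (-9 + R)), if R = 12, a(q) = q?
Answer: 21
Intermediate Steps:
O = 0 (O = -0/(-1) = -0*(-1) = -1*0 = 0)
G(w) = 5*w
a(7)*(G(O) + (-9 + R)) = 7*(5*0 + (-9 + 12)) = 7*(0 + 3) = 7*3 = 21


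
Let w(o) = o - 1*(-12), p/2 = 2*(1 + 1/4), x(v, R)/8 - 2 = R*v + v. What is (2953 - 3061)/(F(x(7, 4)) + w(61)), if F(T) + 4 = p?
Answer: -54/37 ≈ -1.4595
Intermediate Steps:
x(v, R) = 16 + 8*v + 8*R*v (x(v, R) = 16 + 8*(R*v + v) = 16 + 8*(v + R*v) = 16 + (8*v + 8*R*v) = 16 + 8*v + 8*R*v)
p = 5 (p = 2*(2*(1 + 1/4)) = 2*(2*(5/4)) = 2*(5/2) = 5)
w(o) = 12 + o (w(o) = o + 12 = 12 + o)
F(T) = 1 (F(T) = -4 + 5 = 1)
(2953 - 3061)/(F(x(7, 4)) + w(61)) = (2953 - 3061)/(1 + (12 + 61)) = -108/(1 + 73) = -108/74 = -108*1/74 = -54/37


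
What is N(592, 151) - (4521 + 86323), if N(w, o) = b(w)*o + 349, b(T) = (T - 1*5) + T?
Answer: 87534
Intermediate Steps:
b(T) = -5 + 2*T (b(T) = (T - 5) + T = (-5 + T) + T = -5 + 2*T)
N(w, o) = 349 + o*(-5 + 2*w) (N(w, o) = (-5 + 2*w)*o + 349 = o*(-5 + 2*w) + 349 = 349 + o*(-5 + 2*w))
N(592, 151) - (4521 + 86323) = (349 + 151*(-5 + 2*592)) - (4521 + 86323) = (349 + 151*(-5 + 1184)) - 1*90844 = (349 + 151*1179) - 90844 = (349 + 178029) - 90844 = 178378 - 90844 = 87534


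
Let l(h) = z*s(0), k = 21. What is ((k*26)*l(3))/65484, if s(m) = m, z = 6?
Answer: 0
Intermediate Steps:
l(h) = 0 (l(h) = 6*0 = 0)
((k*26)*l(3))/65484 = ((21*26)*0)/65484 = (546*0)*(1/65484) = 0*(1/65484) = 0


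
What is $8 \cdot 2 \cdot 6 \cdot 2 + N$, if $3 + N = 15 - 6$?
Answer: $198$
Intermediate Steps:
$N = 6$ ($N = -3 + \left(15 - 6\right) = -3 + 9 = 6$)
$8 \cdot 2 \cdot 6 \cdot 2 + N = 8 \cdot 2 \cdot 6 \cdot 2 + 6 = 8 \cdot 12 \cdot 2 + 6 = 8 \cdot 24 + 6 = 192 + 6 = 198$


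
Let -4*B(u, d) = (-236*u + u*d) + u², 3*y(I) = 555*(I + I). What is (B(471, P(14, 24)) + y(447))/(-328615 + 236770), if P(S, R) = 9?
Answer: -45553/30615 ≈ -1.4879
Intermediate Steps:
y(I) = 370*I (y(I) = (555*(I + I))/3 = (555*(2*I))/3 = (1110*I)/3 = 370*I)
B(u, d) = 59*u - u²/4 - d*u/4 (B(u, d) = -((-236*u + u*d) + u²)/4 = -((-236*u + d*u) + u²)/4 = -(u² - 236*u + d*u)/4 = 59*u - u²/4 - d*u/4)
(B(471, P(14, 24)) + y(447))/(-328615 + 236770) = ((¼)*471*(236 - 1*9 - 1*471) + 370*447)/(-328615 + 236770) = ((¼)*471*(236 - 9 - 471) + 165390)/(-91845) = ((¼)*471*(-244) + 165390)*(-1/91845) = (-28731 + 165390)*(-1/91845) = 136659*(-1/91845) = -45553/30615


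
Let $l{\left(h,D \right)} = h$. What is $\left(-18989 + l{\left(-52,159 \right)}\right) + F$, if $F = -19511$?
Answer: $-38552$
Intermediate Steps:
$\left(-18989 + l{\left(-52,159 \right)}\right) + F = \left(-18989 - 52\right) - 19511 = -19041 - 19511 = -38552$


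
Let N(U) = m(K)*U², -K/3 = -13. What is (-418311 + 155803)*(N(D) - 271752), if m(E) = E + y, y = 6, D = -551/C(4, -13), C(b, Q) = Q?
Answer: 8469569399844/169 ≈ 5.0116e+10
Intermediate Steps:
K = 39 (K = -3*(-13) = 39)
D = 551/13 (D = -551/(-13) = -551*(-1/13) = 551/13 ≈ 42.385)
m(E) = 6 + E (m(E) = E + 6 = 6 + E)
N(U) = 45*U² (N(U) = (6 + 39)*U² = 45*U²)
(-418311 + 155803)*(N(D) - 271752) = (-418311 + 155803)*(45*(551/13)² - 271752) = -262508*(45*(303601/169) - 271752) = -262508*(13662045/169 - 271752) = -262508*(-32264043/169) = 8469569399844/169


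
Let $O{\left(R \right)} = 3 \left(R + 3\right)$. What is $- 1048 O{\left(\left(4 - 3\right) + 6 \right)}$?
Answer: $-31440$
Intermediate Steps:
$O{\left(R \right)} = 9 + 3 R$ ($O{\left(R \right)} = 3 \left(3 + R\right) = 9 + 3 R$)
$- 1048 O{\left(\left(4 - 3\right) + 6 \right)} = - 1048 \left(9 + 3 \left(\left(4 - 3\right) + 6\right)\right) = - 1048 \left(9 + 3 \left(1 + 6\right)\right) = - 1048 \left(9 + 3 \cdot 7\right) = - 1048 \left(9 + 21\right) = \left(-1048\right) 30 = -31440$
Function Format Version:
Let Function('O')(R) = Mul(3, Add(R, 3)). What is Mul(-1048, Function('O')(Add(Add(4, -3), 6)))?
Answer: -31440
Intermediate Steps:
Function('O')(R) = Add(9, Mul(3, R)) (Function('O')(R) = Mul(3, Add(3, R)) = Add(9, Mul(3, R)))
Mul(-1048, Function('O')(Add(Add(4, -3), 6))) = Mul(-1048, Add(9, Mul(3, Add(Add(4, -3), 6)))) = Mul(-1048, Add(9, Mul(3, Add(1, 6)))) = Mul(-1048, Add(9, Mul(3, 7))) = Mul(-1048, Add(9, 21)) = Mul(-1048, 30) = -31440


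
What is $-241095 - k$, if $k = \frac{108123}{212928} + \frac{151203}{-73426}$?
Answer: $- \frac{628227297768529}{2605741888} \approx -2.4109 \cdot 10^{5}$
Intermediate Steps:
$k = - \frac{4042718831}{2605741888}$ ($k = 108123 \cdot \frac{1}{212928} + 151203 \left(- \frac{1}{73426}\right) = \frac{36041}{70976} - \frac{151203}{73426} = - \frac{4042718831}{2605741888} \approx -1.5515$)
$-241095 - k = -241095 - - \frac{4042718831}{2605741888} = -241095 + \frac{4042718831}{2605741888} = - \frac{628227297768529}{2605741888}$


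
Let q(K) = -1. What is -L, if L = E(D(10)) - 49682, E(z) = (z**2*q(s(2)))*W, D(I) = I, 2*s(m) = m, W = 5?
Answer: 50182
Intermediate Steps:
s(m) = m/2
E(z) = -5*z**2 (E(z) = (z**2*(-1))*5 = -z**2*5 = -5*z**2)
L = -50182 (L = -5*10**2 - 49682 = -5*100 - 49682 = -500 - 49682 = -50182)
-L = -1*(-50182) = 50182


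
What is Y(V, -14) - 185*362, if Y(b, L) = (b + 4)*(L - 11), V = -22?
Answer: -66520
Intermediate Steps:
Y(b, L) = (-11 + L)*(4 + b) (Y(b, L) = (4 + b)*(-11 + L) = (-11 + L)*(4 + b))
Y(V, -14) - 185*362 = (-44 - 11*(-22) + 4*(-14) - 14*(-22)) - 185*362 = (-44 + 242 - 56 + 308) - 66970 = 450 - 66970 = -66520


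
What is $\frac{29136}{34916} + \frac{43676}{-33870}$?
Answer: $- \frac{67269362}{147825615} \approx -0.45506$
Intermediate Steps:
$\frac{29136}{34916} + \frac{43676}{-33870} = 29136 \cdot \frac{1}{34916} + 43676 \left(- \frac{1}{33870}\right) = \frac{7284}{8729} - \frac{21838}{16935} = - \frac{67269362}{147825615}$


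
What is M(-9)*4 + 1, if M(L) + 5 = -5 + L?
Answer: -75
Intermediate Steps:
M(L) = -10 + L (M(L) = -5 + (-5 + L) = -10 + L)
M(-9)*4 + 1 = (-10 - 9)*4 + 1 = -19*4 + 1 = -76 + 1 = -75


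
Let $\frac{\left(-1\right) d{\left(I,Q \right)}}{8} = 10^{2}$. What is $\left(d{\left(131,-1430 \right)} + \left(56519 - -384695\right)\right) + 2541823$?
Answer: $2982237$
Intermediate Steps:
$d{\left(I,Q \right)} = -800$ ($d{\left(I,Q \right)} = - 8 \cdot 10^{2} = \left(-8\right) 100 = -800$)
$\left(d{\left(131,-1430 \right)} + \left(56519 - -384695\right)\right) + 2541823 = \left(-800 + \left(56519 - -384695\right)\right) + 2541823 = \left(-800 + \left(56519 + 384695\right)\right) + 2541823 = \left(-800 + 441214\right) + 2541823 = 440414 + 2541823 = 2982237$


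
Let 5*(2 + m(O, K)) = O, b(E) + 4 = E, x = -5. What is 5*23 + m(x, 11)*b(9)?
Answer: 100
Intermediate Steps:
b(E) = -4 + E
m(O, K) = -2 + O/5
5*23 + m(x, 11)*b(9) = 5*23 + (-2 + (1/5)*(-5))*(-4 + 9) = 115 + (-2 - 1)*5 = 115 - 3*5 = 115 - 15 = 100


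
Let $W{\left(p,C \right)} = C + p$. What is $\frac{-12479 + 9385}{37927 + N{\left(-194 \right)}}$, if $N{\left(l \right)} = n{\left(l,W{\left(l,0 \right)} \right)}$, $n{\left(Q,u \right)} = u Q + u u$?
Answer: $- \frac{3094}{113199} \approx -0.027332$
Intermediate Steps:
$n{\left(Q,u \right)} = u^{2} + Q u$ ($n{\left(Q,u \right)} = Q u + u^{2} = u^{2} + Q u$)
$N{\left(l \right)} = 2 l^{2}$ ($N{\left(l \right)} = \left(0 + l\right) \left(l + \left(0 + l\right)\right) = l \left(l + l\right) = l 2 l = 2 l^{2}$)
$\frac{-12479 + 9385}{37927 + N{\left(-194 \right)}} = \frac{-12479 + 9385}{37927 + 2 \left(-194\right)^{2}} = - \frac{3094}{37927 + 2 \cdot 37636} = - \frac{3094}{37927 + 75272} = - \frac{3094}{113199}$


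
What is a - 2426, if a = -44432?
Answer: -46858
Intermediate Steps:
a - 2426 = -44432 - 2426 = -46858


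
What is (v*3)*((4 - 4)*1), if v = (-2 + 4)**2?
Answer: 0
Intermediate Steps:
v = 4 (v = 2**2 = 4)
(v*3)*((4 - 4)*1) = (4*3)*((4 - 4)*1) = 12*(0*1) = 12*0 = 0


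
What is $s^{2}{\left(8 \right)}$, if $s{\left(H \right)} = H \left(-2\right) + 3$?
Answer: $169$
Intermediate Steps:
$s{\left(H \right)} = 3 - 2 H$ ($s{\left(H \right)} = - 2 H + 3 = 3 - 2 H$)
$s^{2}{\left(8 \right)} = \left(3 - 16\right)^{2} = \left(-13\right)^{2} = 169$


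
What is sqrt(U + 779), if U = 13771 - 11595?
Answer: sqrt(2955) ≈ 54.360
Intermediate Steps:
U = 2176
sqrt(U + 779) = sqrt(2176 + 779) = sqrt(2955)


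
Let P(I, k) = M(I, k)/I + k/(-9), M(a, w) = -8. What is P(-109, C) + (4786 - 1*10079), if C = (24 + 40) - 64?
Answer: -576929/109 ≈ -5292.9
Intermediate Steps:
C = 0 (C = 64 - 64 = 0)
P(I, k) = -8/I - k/9 (P(I, k) = -8/I + k/(-9) = -8/I + k*(-1/9) = -8/I - k/9)
P(-109, C) + (4786 - 1*10079) = (-8/(-109) - 1/9*0) + (4786 - 1*10079) = (-8*(-1/109) + 0) + (4786 - 10079) = (8/109 + 0) - 5293 = 8/109 - 5293 = -576929/109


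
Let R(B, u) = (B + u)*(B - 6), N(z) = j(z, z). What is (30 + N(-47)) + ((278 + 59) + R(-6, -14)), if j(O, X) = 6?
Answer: 613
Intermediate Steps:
N(z) = 6
R(B, u) = (-6 + B)*(B + u) (R(B, u) = (B + u)*(-6 + B) = (-6 + B)*(B + u))
(30 + N(-47)) + ((278 + 59) + R(-6, -14)) = (30 + 6) + ((278 + 59) + ((-6)**2 - 6*(-6) - 6*(-14) - 6*(-14))) = 36 + (337 + (36 + 36 + 84 + 84)) = 36 + (337 + 240) = 36 + 577 = 613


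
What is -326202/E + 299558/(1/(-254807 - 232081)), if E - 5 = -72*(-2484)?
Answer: -26085923869803114/178853 ≈ -1.4585e+11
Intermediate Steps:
E = 178853 (E = 5 - 72*(-2484) = 5 + 178848 = 178853)
-326202/E + 299558/(1/(-254807 - 232081)) = -326202/178853 + 299558/(1/(-254807 - 232081)) = -326202*1/178853 + 299558/(1/(-486888)) = -326202/178853 + 299558/(-1/486888) = -326202/178853 + 299558*(-486888) = -326202/178853 - 145851195504 = -26085923869803114/178853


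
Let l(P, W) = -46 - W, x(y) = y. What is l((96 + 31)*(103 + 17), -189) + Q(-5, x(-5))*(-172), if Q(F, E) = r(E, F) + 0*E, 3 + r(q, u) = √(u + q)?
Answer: 659 - 172*I*√10 ≈ 659.0 - 543.91*I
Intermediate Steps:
r(q, u) = -3 + √(q + u) (r(q, u) = -3 + √(u + q) = -3 + √(q + u))
Q(F, E) = -3 + √(E + F) (Q(F, E) = (-3 + √(E + F)) + 0*E = (-3 + √(E + F)) + 0 = -3 + √(E + F))
l((96 + 31)*(103 + 17), -189) + Q(-5, x(-5))*(-172) = (-46 - 1*(-189)) + (-3 + √(-5 - 5))*(-172) = (-46 + 189) + (-3 + √(-10))*(-172) = 143 + (-3 + I*√10)*(-172) = 143 + (516 - 172*I*√10) = 659 - 172*I*√10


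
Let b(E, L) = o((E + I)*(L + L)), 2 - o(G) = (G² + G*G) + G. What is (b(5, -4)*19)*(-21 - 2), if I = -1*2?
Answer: 492062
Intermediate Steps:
I = -2
o(G) = 2 - G - 2*G² (o(G) = 2 - ((G² + G*G) + G) = 2 - ((G² + G²) + G) = 2 - (2*G² + G) = 2 - (G + 2*G²) = 2 + (-G - 2*G²) = 2 - G - 2*G²)
b(E, L) = 2 - 8*L²*(-2 + E)² - 2*L*(-2 + E) (b(E, L) = 2 - (E - 2)*(L + L) - 2*(E - 2)²*(L + L)² = 2 - (-2 + E)*2*L - 2*4*L²*(-2 + E)² = 2 - 2*L*(-2 + E) - 2*4*L²*(-2 + E)² = 2 - 2*L*(-2 + E) - 8*L²*(-2 + E)² = 2 - 8*L²*(-2 + E)² - 2*L*(-2 + E))
(b(5, -4)*19)*(-21 - 2) = ((2 - 8*(-4)²*(-2 + 5)² - 2*(-4)*(-2 + 5))*19)*(-21 - 2) = ((2 - 8*16*3² - 2*(-4)*3)*19)*(-23) = ((2 - 8*16*9 + 24)*19)*(-23) = ((2 - 1152 + 24)*19)*(-23) = -1126*19*(-23) = -21394*(-23) = 492062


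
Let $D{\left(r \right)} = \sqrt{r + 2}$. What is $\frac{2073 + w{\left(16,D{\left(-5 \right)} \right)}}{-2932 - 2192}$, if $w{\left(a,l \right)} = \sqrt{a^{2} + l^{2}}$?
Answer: $- \frac{691}{1708} - \frac{\sqrt{253}}{5124} \approx -0.40767$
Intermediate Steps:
$D{\left(r \right)} = \sqrt{2 + r}$
$\frac{2073 + w{\left(16,D{\left(-5 \right)} \right)}}{-2932 - 2192} = \frac{2073 + \sqrt{16^{2} + \left(\sqrt{2 - 5}\right)^{2}}}{-2932 - 2192} = \frac{2073 + \sqrt{256 + \left(\sqrt{-3}\right)^{2}}}{-5124} = \left(2073 + \sqrt{256 + \left(i \sqrt{3}\right)^{2}}\right) \left(- \frac{1}{5124}\right) = \left(2073 + \sqrt{256 - 3}\right) \left(- \frac{1}{5124}\right) = \left(2073 + \sqrt{253}\right) \left(- \frac{1}{5124}\right) = - \frac{691}{1708} - \frac{\sqrt{253}}{5124}$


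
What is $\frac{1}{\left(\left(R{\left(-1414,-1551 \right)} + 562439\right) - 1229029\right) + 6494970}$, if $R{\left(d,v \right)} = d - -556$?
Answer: $\frac{1}{5827522} \approx 1.716 \cdot 10^{-7}$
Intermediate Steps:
$R{\left(d,v \right)} = 556 + d$ ($R{\left(d,v \right)} = d + 556 = 556 + d$)
$\frac{1}{\left(\left(R{\left(-1414,-1551 \right)} + 562439\right) - 1229029\right) + 6494970} = \frac{1}{\left(\left(\left(556 - 1414\right) + 562439\right) - 1229029\right) + 6494970} = \frac{1}{\left(\left(-858 + 562439\right) - 1229029\right) + 6494970} = \frac{1}{\left(561581 - 1229029\right) + 6494970} = \frac{1}{-667448 + 6494970} = \frac{1}{5827522}$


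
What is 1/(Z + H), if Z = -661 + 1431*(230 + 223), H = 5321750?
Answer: 1/5969332 ≈ 1.6752e-7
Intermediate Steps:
Z = 647582 (Z = -661 + 1431*453 = -661 + 648243 = 647582)
1/(Z + H) = 1/(647582 + 5321750) = 1/5969332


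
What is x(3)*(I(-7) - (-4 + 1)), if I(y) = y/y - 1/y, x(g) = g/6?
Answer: 29/14 ≈ 2.0714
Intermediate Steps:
x(g) = g/6 (x(g) = g*(⅙) = g/6)
I(y) = 1 - 1/y
x(3)*(I(-7) - (-4 + 1)) = ((⅙)*3)*((-1 - 7)/(-7) - (-4 + 1)) = (-⅐*(-8) - 1*(-3))/2 = (8/7 + 3)/2 = (½)*(29/7) = 29/14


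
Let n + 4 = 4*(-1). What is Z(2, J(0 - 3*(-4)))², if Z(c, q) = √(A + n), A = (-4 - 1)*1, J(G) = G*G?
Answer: -13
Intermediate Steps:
J(G) = G²
n = -8 (n = -4 + 4*(-1) = -4 - 4 = -8)
A = -5 (A = -5*1 = -5)
Z(c, q) = I*√13 (Z(c, q) = √(-5 - 8) = √(-13) = I*√13)
Z(2, J(0 - 3*(-4)))² = (I*√13)² = -13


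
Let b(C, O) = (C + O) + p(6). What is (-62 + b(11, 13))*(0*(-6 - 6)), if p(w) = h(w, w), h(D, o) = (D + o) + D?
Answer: 0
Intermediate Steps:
h(D, o) = o + 2*D
p(w) = 3*w (p(w) = w + 2*w = 3*w)
b(C, O) = 18 + C + O (b(C, O) = (C + O) + 3*6 = (C + O) + 18 = 18 + C + O)
(-62 + b(11, 13))*(0*(-6 - 6)) = (-62 + (18 + 11 + 13))*(0*(-6 - 6)) = (-62 + 42)*(0*(-12)) = -20*0 = 0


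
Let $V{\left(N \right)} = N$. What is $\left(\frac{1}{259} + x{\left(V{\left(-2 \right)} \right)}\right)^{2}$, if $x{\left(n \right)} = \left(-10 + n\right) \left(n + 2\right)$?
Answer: $\frac{1}{67081} \approx 1.4907 \cdot 10^{-5}$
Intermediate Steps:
$x{\left(n \right)} = \left(-10 + n\right) \left(2 + n\right)$
$\left(\frac{1}{259} + x{\left(V{\left(-2 \right)} \right)}\right)^{2} = \left(\frac{1}{259} - \left(4 - 4\right)\right)^{2} = \left(\frac{1}{259} + \left(-20 + 4 + 16\right)\right)^{2} = \left(\frac{1}{259} + 0\right)^{2} = \left(\frac{1}{259}\right)^{2} = \frac{1}{67081}$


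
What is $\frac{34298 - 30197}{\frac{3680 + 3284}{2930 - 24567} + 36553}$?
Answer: $\frac{29577779}{263630099} \approx 0.11219$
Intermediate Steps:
$\frac{34298 - 30197}{\frac{3680 + 3284}{2930 - 24567} + 36553} = \frac{4101}{\frac{6964}{-21637} + 36553} = \frac{4101}{6964 \left(- \frac{1}{21637}\right) + 36553} = \frac{4101}{- \frac{6964}{21637} + 36553} = \frac{4101}{\frac{790890297}{21637}} = 4101 \cdot \frac{21637}{790890297} = \frac{29577779}{263630099}$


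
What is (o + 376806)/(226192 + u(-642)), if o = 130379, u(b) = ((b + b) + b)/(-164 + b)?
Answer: 204395555/91156339 ≈ 2.2423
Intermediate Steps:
u(b) = 3*b/(-164 + b) (u(b) = (2*b + b)/(-164 + b) = (3*b)/(-164 + b) = 3*b/(-164 + b))
(o + 376806)/(226192 + u(-642)) = (130379 + 376806)/(226192 + 3*(-642)/(-164 - 642)) = 507185/(226192 + 3*(-642)/(-806)) = 507185/(226192 + 3*(-642)*(-1/806)) = 507185/(226192 + 963/403) = 507185/(91156339/403) = 507185*(403/91156339) = 204395555/91156339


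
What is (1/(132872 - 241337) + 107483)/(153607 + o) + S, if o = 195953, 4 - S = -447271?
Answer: 8479227321964297/18957512700 ≈ 4.4728e+5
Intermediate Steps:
S = 447275 (S = 4 - 1*(-447271) = 4 + 447271 = 447275)
(1/(132872 - 241337) + 107483)/(153607 + o) + S = (1/(132872 - 241337) + 107483)/(153607 + 195953) + 447275 = (1/(-108465) + 107483)/349560 + 447275 = (-1/108465 + 107483)*(1/349560) + 447275 = (11658143594/108465)*(1/349560) + 447275 = 5829071797/18957512700 + 447275 = 8479227321964297/18957512700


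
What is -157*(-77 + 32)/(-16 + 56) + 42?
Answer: 1749/8 ≈ 218.63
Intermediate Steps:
-157*(-77 + 32)/(-16 + 56) + 42 = -(-7065)/40 + 42 = -157*(-9/8) + 42 = 1413/8 + 42 = 1749/8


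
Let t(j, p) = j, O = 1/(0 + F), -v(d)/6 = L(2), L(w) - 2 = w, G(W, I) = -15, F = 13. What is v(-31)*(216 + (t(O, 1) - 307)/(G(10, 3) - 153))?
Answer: -67962/13 ≈ -5227.8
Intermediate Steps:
L(w) = 2 + w
v(d) = -24 (v(d) = -6*(2 + 2) = -6*4 = -24)
O = 1/13 (O = 1/(0 + 13) = 1/13 ≈ 0.076923)
v(-31)*(216 + (t(O, 1) - 307)/(G(10, 3) - 153)) = -24*(216 + (1/13 - 307)/(-15 - 153)) = -24*(216 - 3990/13/(-168)) = -24*(216 - 3990/13*(-1/168)) = -24*(216 + 95/52) = -24*11327/52 = -67962/13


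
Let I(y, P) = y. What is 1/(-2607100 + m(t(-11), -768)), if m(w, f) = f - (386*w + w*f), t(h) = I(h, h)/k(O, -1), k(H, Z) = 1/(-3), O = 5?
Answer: -1/2595262 ≈ -3.8532e-7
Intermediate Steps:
k(H, Z) = -⅓ (k(H, Z) = 1*(-⅓) = -⅓)
t(h) = -3*h (t(h) = h/(-⅓) = h*(-3) = -3*h)
m(w, f) = f - 386*w - f*w (m(w, f) = f - (386*w + f*w) = f + (-386*w - f*w) = f - 386*w - f*w)
1/(-2607100 + m(t(-11), -768)) = 1/(-2607100 + (-768 - (-1158)*(-11) - 1*(-768)*(-3*(-11)))) = 1/(-2607100 + (-768 - 386*33 - 1*(-768)*33)) = 1/(-2607100 + (-768 - 12738 + 25344)) = 1/(-2607100 + 11838) = 1/(-2595262) = -1/2595262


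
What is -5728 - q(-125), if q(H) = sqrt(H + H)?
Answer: -5728 - 5*I*sqrt(10) ≈ -5728.0 - 15.811*I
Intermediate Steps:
q(H) = sqrt(2)*sqrt(H) (q(H) = sqrt(2*H) = sqrt(2)*sqrt(H))
-5728 - q(-125) = -5728 - sqrt(2)*sqrt(-125) = -5728 - sqrt(2)*5*I*sqrt(5) = -5728 - 5*I*sqrt(10)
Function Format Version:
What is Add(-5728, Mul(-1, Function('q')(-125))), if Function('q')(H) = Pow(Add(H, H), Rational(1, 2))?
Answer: Add(-5728, Mul(-5, I, Pow(10, Rational(1, 2)))) ≈ Add(-5728.0, Mul(-15.811, I))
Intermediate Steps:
Function('q')(H) = Mul(Pow(2, Rational(1, 2)), Pow(H, Rational(1, 2))) (Function('q')(H) = Pow(Mul(2, H), Rational(1, 2)) = Mul(Pow(2, Rational(1, 2)), Pow(H, Rational(1, 2))))
Add(-5728, Mul(-1, Function('q')(-125))) = Add(-5728, Mul(-1, Mul(Pow(2, Rational(1, 2)), Pow(-125, Rational(1, 2))))) = Add(-5728, Mul(-1, Mul(Pow(2, Rational(1, 2)), Mul(5, I, Pow(5, Rational(1, 2)))))) = Add(-5728, Mul(-1, Mul(5, I, Pow(10, Rational(1, 2))))) = Add(-5728, Mul(-5, I, Pow(10, Rational(1, 2))))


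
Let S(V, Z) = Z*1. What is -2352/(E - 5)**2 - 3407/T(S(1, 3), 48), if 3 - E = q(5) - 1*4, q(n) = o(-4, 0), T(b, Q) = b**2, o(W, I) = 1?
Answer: -24575/9 ≈ -2730.6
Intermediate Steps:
S(V, Z) = Z
q(n) = 1
E = 6 (E = 3 - (1 - 1*4) = 3 - (1 - 4) = 3 - 1*(-3) = 3 + 3 = 6)
-2352/(E - 5)**2 - 3407/T(S(1, 3), 48) = -2352/(6 - 5)**2 - 3407/(3**2) = -2352/(1**2) - 3407/9 = -2352/1 - 3407*1/9 = -2352*1 - 3407/9 = -2352 - 3407/9 = -24575/9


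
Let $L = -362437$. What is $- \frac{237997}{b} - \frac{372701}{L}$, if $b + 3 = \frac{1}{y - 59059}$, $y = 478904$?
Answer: $\frac{36215845146564539}{456501724358} \approx 79333.0$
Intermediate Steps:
$b = - \frac{1259534}{419845}$ ($b = -3 + \frac{1}{478904 - 59059} = -3 + \frac{1}{419845} = - \frac{1259534}{419845} \approx -3.0$)
$- \frac{237997}{b} - \frac{372701}{L} = - \frac{237997}{- \frac{1259534}{419845}} - \frac{372701}{-362437} = \left(-237997\right) \left(- \frac{419845}{1259534}\right) - - \frac{372701}{362437} = \frac{99921850465}{1259534} + \frac{372701}{362437} = \frac{36215845146564539}{456501724358}$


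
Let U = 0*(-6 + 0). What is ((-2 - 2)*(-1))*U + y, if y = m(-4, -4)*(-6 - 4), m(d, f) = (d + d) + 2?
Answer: 60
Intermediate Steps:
m(d, f) = 2 + 2*d (m(d, f) = 2*d + 2 = 2 + 2*d)
U = 0 (U = 0*(-6) = 0)
y = 60 (y = (2 + 2*(-4))*(-6 - 4) = (2 - 8)*(-10) = -6*(-10) = 60)
((-2 - 2)*(-1))*U + y = ((-2 - 2)*(-1))*0 + 60 = -4*(-1)*0 + 60 = 4*0 + 60 = 0 + 60 = 60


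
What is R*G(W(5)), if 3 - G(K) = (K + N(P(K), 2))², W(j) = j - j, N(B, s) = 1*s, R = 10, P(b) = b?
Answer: -10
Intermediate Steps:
N(B, s) = s
W(j) = 0
G(K) = 3 - (2 + K)² (G(K) = 3 - (K + 2)² = 3 - (2 + K)²)
R*G(W(5)) = 10*(3 - (2 + 0)²) = 10*(3 - 1*2²) = 10*(3 - 1*4) = 10*(3 - 4) = 10*(-1) = -10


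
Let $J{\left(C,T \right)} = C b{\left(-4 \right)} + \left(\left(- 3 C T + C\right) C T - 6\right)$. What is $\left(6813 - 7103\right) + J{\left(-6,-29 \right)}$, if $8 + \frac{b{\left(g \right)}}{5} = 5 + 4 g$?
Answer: $-91598$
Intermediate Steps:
$b{\left(g \right)} = -15 + 20 g$ ($b{\left(g \right)} = -40 + 5 \left(5 + 4 g\right) = -40 + \left(25 + 20 g\right) = -15 + 20 g$)
$J{\left(C,T \right)} = -6 - 95 C + C T \left(C - 3 C T\right)$ ($J{\left(C,T \right)} = C \left(-15 + 20 \left(-4\right)\right) + \left(\left(- 3 C T + C\right) C T - 6\right) = C \left(-15 - 80\right) + \left(\left(- 3 C T + C\right) C T - 6\right) = C \left(-95\right) + \left(\left(C - 3 C T\right) C T - 6\right) = - 95 C + \left(C \left(C - 3 C T\right) T - 6\right) = - 95 C + \left(C T \left(C - 3 C T\right) - 6\right) = - 95 C + \left(-6 + C T \left(C - 3 C T\right)\right) = -6 - 95 C + C T \left(C - 3 C T\right)$)
$\left(6813 - 7103\right) + J{\left(-6,-29 \right)} = \left(6813 - 7103\right) - \left(-564 + 1044 + 3 \left(-6\right)^{2} \left(-29\right)^{2}\right) = -290 - \left(480 + 90828\right) = -290 - 91308 = -91598$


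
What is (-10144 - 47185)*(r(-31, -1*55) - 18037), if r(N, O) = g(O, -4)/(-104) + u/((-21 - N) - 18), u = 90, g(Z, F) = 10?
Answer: 26902034553/26 ≈ 1.0347e+9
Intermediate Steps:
r(N, O) = -5/52 + 90/(-39 - N) (r(N, O) = 10/(-104) + 90/((-21 - N) - 18) = 10*(-1/104) + 90/(-39 - N) = -5/52 + 90/(-39 - N))
(-10144 - 47185)*(r(-31, -1*55) - 18037) = (-10144 - 47185)*(5*(-975 - 1*(-31))/(52*(39 - 31)) - 18037) = -57329*((5/52)*(-975 + 31)/8 - 18037) = -57329*((5/52)*(1/8)*(-944) - 18037) = -57329*(-295/26 - 18037) = -57329*(-469257/26) = 26902034553/26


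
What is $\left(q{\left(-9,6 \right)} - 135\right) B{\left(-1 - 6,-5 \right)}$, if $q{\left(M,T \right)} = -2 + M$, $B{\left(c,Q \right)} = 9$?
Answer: $-1314$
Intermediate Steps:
$\left(q{\left(-9,6 \right)} - 135\right) B{\left(-1 - 6,-5 \right)} = \left(\left(-2 - 9\right) - 135\right) 9 = \left(-11 - 135\right) 9 = \left(-146\right) 9 = -1314$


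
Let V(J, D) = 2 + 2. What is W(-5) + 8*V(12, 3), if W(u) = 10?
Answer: 42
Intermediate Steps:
V(J, D) = 4
W(-5) + 8*V(12, 3) = 10 + 8*4 = 10 + 32 = 42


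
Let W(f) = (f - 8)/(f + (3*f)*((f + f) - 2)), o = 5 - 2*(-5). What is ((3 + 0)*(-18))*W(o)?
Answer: -126/425 ≈ -0.29647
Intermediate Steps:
o = 15 (o = 5 + 10 = 15)
W(f) = (-8 + f)/(f + 3*f*(-2 + 2*f)) (W(f) = (-8 + f)/(f + (3*f)*(2*f - 2)) = (-8 + f)/(f + (3*f)*(-2 + 2*f)) = (-8 + f)/(f + 3*f*(-2 + 2*f)))
((3 + 0)*(-18))*W(o) = ((3 + 0)*(-18))*((-8 + 15)/(15*(-5 + 6*15))) = (3*(-18))*((1/15)*7/(-5 + 90)) = -18*7/(5*85) = -54*7/1275 = -126/425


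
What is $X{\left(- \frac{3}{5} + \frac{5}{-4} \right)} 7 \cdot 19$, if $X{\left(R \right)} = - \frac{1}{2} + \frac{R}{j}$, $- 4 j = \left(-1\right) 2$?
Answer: $- \frac{2793}{5} \approx -558.6$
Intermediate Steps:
$j = \frac{1}{2}$ ($j = - \frac{\left(-1\right) 2}{4} = \left(- \frac{1}{4}\right) \left(-2\right) = \frac{1}{2} \approx 0.5$)
$X{\left(R \right)} = - \frac{1}{2} + 2 R$ ($X{\left(R \right)} = - \frac{1}{2} + R \frac{1}{\frac{1}{2}} = \left(-1\right) \frac{1}{2} + R 2 = - \frac{1}{2} + 2 R$)
$X{\left(- \frac{3}{5} + \frac{5}{-4} \right)} 7 \cdot 19 = \left(- \frac{1}{2} + 2 \left(- \frac{3}{5} + \frac{5}{-4}\right)\right) 7 \cdot 19 = \left(- \frac{1}{2} + 2 \left(\left(-3\right) \frac{1}{5} + 5 \left(- \frac{1}{4}\right)\right)\right) 7 \cdot 19 = \left(- \frac{1}{2} + 2 \left(- \frac{3}{5} - \frac{5}{4}\right)\right) 7 \cdot 19 = \left(- \frac{1}{2} + 2 \left(- \frac{37}{20}\right)\right) 7 \cdot 19 = \left(- \frac{1}{2} - \frac{37}{10}\right) 7 \cdot 19 = \left(- \frac{21}{5}\right) 7 \cdot 19 = \left(- \frac{147}{5}\right) 19 = - \frac{2793}{5}$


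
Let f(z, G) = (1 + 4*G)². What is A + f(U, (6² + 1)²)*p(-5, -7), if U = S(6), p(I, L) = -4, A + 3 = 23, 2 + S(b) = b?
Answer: -119990096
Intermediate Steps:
S(b) = -2 + b
A = 20 (A = -3 + 23 = 20)
U = 4 (U = -2 + 6 = 4)
A + f(U, (6² + 1)²)*p(-5, -7) = 20 + (1 + 4*(6² + 1)²)²*(-4) = 20 + (1 + 4*(36 + 1)²)²*(-4) = 20 + (1 + 4*37²)²*(-4) = 20 + (1 + 4*1369)²*(-4) = 20 + (1 + 5476)²*(-4) = 20 + 5477²*(-4) = 20 + 29997529*(-4) = 20 - 119990116 = -119990096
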